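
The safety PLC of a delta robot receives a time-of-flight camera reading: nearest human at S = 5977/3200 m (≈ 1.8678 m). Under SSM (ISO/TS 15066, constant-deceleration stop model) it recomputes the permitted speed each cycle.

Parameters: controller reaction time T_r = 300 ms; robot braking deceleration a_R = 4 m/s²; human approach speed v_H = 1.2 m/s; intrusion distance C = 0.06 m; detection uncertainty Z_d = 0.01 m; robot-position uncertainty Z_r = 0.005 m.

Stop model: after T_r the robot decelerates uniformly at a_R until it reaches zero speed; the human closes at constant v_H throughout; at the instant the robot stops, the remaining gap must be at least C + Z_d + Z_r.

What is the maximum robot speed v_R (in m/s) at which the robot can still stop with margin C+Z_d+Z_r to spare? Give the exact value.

quadratic (1/8)·v² + (3/5)·v + (-917/640) = 0
  disc = (3/5)² − 4·(1/8)·(-917/640) = 6889/6400 ; √disc = 83/80
  v_R = (−(3/5) + 83/80) / (2·(1/8)) = 7/4 m/s
check:
T_s = v_R/a_R = (7/4)/4 = 0.4375 s
reaction-phase robot travel = 1.7500·0.3000 = 0.5250 m
braking distance = 1.7500²/(2·4.0000) = 0.3828 m
human closes 1.2000·0.7375 = 0.8850 m
residual clearance needed = 0.0600+0.0100+0.0050 = 0.0750 m
sum ≈ 0.5250+0.3828+0.8850+0.0750 ≈ 1.8678 m = S ✓

v_R_max = 7/4 m/s = 1.7500 m/s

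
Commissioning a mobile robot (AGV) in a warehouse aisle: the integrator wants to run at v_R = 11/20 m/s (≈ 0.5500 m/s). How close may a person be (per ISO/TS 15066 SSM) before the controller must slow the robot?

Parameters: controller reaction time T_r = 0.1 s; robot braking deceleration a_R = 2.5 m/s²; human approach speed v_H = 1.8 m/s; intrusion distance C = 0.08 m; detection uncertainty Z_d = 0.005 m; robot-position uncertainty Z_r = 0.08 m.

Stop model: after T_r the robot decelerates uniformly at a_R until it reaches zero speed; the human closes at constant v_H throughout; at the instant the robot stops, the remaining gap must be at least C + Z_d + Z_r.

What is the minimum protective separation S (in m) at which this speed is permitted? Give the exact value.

stop time T_s = (11/20)/(5/2) = 0.2200 s
robot in T_r: 0.5500·0.1000 = 0.0550 m
braking distance = 0.5500²/(2·2.5000) = 0.0605 m
human closes 1.8000·0.3200 = 0.5760 m
residual clearance needed = 0.0800+0.0050+0.0800 = 0.1650 m
S_min ≈ 0.0550+0.0605+0.5760+0.1650  ⇒  S_min = 1713/2000 m

S_min = 1713/2000 m = 0.8565 m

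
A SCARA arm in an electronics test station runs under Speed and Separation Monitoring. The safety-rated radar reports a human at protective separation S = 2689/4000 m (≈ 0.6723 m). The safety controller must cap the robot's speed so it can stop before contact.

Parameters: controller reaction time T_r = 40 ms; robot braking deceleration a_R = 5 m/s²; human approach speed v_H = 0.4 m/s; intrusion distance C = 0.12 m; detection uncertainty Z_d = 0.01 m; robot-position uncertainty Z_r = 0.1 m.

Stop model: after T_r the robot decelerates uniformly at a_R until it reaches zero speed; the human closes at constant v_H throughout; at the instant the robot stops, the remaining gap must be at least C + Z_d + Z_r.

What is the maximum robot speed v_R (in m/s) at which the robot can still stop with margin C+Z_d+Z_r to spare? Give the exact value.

v_R_max = 31/20 m/s = 1.5500 m/s

at the boundary: (1/10)·v² + (3/25)·v + (-341/800) = 0
  disc = (3/25)² − 4·(1/10)·(-341/800) = 1849/10000 ; √disc = 43/100
  v_R = (−(3/25) + 43/100) / (2·(1/10)) = 31/20 m/s
check:
braking lasts T_s = (31/20)/5 = 0.3100 s
reaction-phase robot travel = 1.5500·0.0400 = 0.0620 m
braking distance = 1.5500²/(2·5.0000) = 0.2402 m
human closes 0.4000·0.3500 = 0.1400 m
C+Z_d+Z_r = 0.1200+0.0100+0.1000 = 0.2300 m
sum ≈ 0.0620+0.2402+0.1400+0.2300 ≈ 0.6723 m = S ✓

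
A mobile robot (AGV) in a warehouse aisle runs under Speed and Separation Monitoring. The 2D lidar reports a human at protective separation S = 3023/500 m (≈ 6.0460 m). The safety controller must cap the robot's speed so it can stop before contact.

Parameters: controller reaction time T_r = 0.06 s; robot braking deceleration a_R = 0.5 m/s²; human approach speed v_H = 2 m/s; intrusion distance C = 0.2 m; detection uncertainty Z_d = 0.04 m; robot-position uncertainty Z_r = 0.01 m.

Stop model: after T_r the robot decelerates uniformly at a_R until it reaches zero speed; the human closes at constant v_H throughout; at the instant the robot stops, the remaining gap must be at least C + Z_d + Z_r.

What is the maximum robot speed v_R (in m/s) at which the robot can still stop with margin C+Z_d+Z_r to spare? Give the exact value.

v_R_max = 11/10 m/s = 1.1000 m/s

quadratic (1)·v² + (203/50)·v + (-1419/250) = 0
  disc = (203/50)² − 4·(1)·(-1419/250) = 97969/2500 ; √disc = 313/50
  v_R = (−(203/50) + 313/50) / (2·(1)) = 11/10 m/s
check:
braking lasts T_s = (11/10)/(1/2) = 2.2000 s
robot covers v_R·T_r = 1.1000·0.0600 = 0.0660 m before braking
robot covers 1.1000·2.2000 − ½·0.5000·2.2000² = 1.2100 m while stopping
human closes 2.0000·2.2600 = 4.5200 m
C+Z_d+Z_r = 0.2000+0.0400+0.0100 = 0.2500 m
sum ≈ 0.0660+1.2100+4.5200+0.2500 ≈ 6.0460 m = S ✓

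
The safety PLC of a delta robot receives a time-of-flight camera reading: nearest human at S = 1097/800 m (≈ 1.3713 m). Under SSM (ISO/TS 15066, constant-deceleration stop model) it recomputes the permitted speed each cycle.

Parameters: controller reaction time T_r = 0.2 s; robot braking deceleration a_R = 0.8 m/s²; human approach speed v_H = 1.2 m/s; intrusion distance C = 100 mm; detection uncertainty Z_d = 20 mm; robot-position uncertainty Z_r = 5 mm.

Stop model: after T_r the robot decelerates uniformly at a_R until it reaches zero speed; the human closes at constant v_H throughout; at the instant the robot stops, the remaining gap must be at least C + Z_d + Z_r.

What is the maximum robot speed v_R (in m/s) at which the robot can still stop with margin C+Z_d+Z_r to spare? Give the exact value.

v_R_max = 1/2 m/s = 0.5000 m/s

collect terms ⇒ (5/8)·v_R² + (17/10)·v_R + (-161/160) = 0
  disc = (17/10)² − 4·(5/8)·(-161/160) = 8649/1600 ; √disc = 93/40
  v_R = (−(17/10) + 93/40) / (2·(5/8)) = 1/2 m/s
check:
stop time T_s = (1/2)/(4/5) = 0.6250 s
robot covers v_R·T_r = 0.5000·0.2000 = 0.1000 m before braking
braking distance = 0.5000²/(2·0.8000) = 0.1562 m
human over T_r+T_s: 1.2000·(0.2000+0.6250) = 0.9900 m
C+Z_d+Z_r = 0.1000+0.0200+0.0050 = 0.1250 m
sum ≈ 0.1000+0.1562+0.9900+0.1250 ≈ 1.3713 m = S ✓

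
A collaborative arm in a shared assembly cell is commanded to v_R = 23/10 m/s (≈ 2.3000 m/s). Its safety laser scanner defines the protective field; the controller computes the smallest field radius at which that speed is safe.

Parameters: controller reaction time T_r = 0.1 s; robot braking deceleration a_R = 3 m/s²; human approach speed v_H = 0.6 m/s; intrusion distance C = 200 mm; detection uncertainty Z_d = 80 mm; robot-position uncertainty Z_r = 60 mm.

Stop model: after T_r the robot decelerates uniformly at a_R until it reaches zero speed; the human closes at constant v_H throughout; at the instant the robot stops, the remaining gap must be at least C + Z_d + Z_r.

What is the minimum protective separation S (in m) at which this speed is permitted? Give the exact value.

braking lasts T_s = (23/10)/3 = 0.7667 s
robot in T_r: 2.3000·0.1000 = 0.2300 m
robot covers 2.3000·0.7667 − ½·3.0000·0.7667² = 0.8817 m while stopping
person approaches 0.6000·(0.1000+0.7667) = 0.5200 m
residual clearance needed = 0.2000+0.0800+0.0600 = 0.3400 m
S_min ≈ 0.2300+0.8817+0.5200+0.3400  ⇒  S_min = 1183/600 m

S_min = 1183/600 m = 1.9717 m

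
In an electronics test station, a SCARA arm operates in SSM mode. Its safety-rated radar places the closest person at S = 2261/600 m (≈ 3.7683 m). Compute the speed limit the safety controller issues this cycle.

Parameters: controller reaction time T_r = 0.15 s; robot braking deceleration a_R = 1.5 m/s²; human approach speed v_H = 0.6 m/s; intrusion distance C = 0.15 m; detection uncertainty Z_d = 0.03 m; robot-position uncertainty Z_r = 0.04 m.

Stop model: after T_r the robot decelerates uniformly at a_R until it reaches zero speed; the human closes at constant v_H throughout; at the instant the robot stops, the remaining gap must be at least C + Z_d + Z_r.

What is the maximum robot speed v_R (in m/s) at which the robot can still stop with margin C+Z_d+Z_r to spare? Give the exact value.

collect terms ⇒ (1/3)·v_R² + (11/20)·v_R + (-83/24) = 0
  disc = (11/20)² − 4·(1/3)·(-83/24) = 17689/3600 ; √disc = 133/60
  v_R = (−(11/20) + 133/60) / (2·(1/3)) = 5/2 m/s
check:
braking lasts T_s = (5/2)/(3/2) = 1.6667 s
robot in T_r: 2.5000·0.1500 = 0.3750 m
robot covers 2.5000·1.6667 − ½·1.5000·1.6667² = 2.0833 m while stopping
human over T_r+T_s: 0.6000·(0.1500+1.6667) = 1.0900 m
margins: 0.1500+0.0300+0.0400 = 0.2200 m
sum ≈ 0.3750+2.0833+1.0900+0.2200 ≈ 3.7683 m = S ✓

v_R_max = 5/2 m/s = 2.5000 m/s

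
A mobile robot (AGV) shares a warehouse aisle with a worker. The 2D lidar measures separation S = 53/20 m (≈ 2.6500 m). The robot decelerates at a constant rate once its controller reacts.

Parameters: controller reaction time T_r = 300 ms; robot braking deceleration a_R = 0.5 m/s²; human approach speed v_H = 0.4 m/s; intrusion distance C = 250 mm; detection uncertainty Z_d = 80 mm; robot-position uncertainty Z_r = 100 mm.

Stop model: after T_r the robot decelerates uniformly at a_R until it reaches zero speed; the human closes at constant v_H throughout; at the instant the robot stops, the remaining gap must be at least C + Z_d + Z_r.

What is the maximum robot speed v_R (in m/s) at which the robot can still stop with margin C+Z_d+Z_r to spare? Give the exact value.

at the boundary: (1)·v² + (11/10)·v + (-21/10) = 0
  disc = (11/10)² − 4·(1)·(-21/10) = 961/100 ; √disc = 31/10
  v_R = (−(11/10) + 31/10) / (2·(1)) = 1 m/s
check:
braking lasts T_s = 1/(1/2) = 2.0000 s
robot in T_r: 1.0000·0.3000 = 0.3000 m
robot under decel: 1.0000²/(2·0.5000) = 1.0000 m
person approaches 0.4000·(0.3000+2.0000) = 0.9200 m
C+Z_d+Z_r = 0.2500+0.0800+0.1000 = 0.4300 m
sum ≈ 0.3000+1.0000+0.9200+0.4300 ≈ 2.6500 m = S ✓

v_R_max = 1 m/s = 1.0000 m/s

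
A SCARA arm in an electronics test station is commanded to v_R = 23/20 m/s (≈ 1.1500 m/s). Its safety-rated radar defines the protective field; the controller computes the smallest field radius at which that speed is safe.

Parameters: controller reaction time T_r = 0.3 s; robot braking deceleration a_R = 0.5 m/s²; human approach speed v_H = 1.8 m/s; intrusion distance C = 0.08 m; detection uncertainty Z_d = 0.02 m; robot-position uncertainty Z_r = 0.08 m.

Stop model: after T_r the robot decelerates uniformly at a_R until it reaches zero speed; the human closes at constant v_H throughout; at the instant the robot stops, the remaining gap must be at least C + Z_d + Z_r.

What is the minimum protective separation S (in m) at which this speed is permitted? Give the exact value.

S_min = 2611/400 m = 6.5275 m

braking lasts T_s = (23/20)/(1/2) = 2.3000 s
robot covers v_R·T_r = 1.1500·0.3000 = 0.3450 m before braking
robot under decel: 1.1500²/(2·0.5000) = 1.3225 m
human over T_r+T_s: 1.8000·(0.3000+2.3000) = 4.6800 m
C+Z_d+Z_r = 0.0800+0.0200+0.0800 = 0.1800 m
S_min ≈ 0.3450+1.3225+4.6800+0.1800  ⇒  S_min = 2611/400 m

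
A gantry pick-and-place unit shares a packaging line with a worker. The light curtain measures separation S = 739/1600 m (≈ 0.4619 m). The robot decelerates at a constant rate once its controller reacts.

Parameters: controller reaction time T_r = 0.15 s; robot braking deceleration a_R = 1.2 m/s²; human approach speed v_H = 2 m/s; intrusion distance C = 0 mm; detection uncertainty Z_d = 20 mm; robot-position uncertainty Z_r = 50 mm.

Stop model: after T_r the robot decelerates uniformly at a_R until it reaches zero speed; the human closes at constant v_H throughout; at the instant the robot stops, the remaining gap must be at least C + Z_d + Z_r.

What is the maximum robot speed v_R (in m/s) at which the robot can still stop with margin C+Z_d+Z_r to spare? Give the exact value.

quadratic (5/12)·v² + (109/60)·v + (-147/1600) = 0
  disc = (109/60)² − 4·(5/12)·(-147/1600) = 49729/14400 ; √disc = 223/120
  v_R = (−(109/60) + 223/120) / (2·(5/12)) = 1/20 m/s
check:
stop time T_s = (1/20)/(6/5) = 0.0417 s
robot in T_r: 0.0500·0.1500 = 0.0075 m
robot covers 0.0500·0.0417 − ½·1.2000·0.0417² = 0.0010 m while stopping
human over T_r+T_s: 2.0000·(0.1500+0.0417) = 0.3833 m
margins: 0.0000+0.0200+0.0500 = 0.0700 m
sum ≈ 0.0075+0.0010+0.3833+0.0700 ≈ 0.4619 m = S ✓

v_R_max = 1/20 m/s = 0.0500 m/s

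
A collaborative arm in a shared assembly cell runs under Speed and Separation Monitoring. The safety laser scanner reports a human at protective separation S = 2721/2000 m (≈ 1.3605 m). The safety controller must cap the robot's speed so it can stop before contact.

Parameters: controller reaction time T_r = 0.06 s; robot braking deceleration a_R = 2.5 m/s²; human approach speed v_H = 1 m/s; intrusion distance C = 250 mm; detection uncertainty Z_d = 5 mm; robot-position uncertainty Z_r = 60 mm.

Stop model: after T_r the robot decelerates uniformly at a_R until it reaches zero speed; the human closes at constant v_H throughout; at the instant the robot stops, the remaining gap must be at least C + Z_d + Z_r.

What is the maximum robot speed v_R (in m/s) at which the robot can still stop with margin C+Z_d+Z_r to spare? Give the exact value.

at the boundary: (1/5)·v² + (23/50)·v + (-1971/2000) = 0
  disc = (23/50)² − 4·(1/5)·(-1971/2000) = 1 ; √disc = 1
  v_R = (−(23/50) + 1) / (2·(1/5)) = 27/20 m/s
check:
stop time T_s = (27/20)/(5/2) = 0.5400 s
robot in T_r: 1.3500·0.0600 = 0.0810 m
robot covers 1.3500·0.5400 − ½·2.5000·0.5400² = 0.3645 m while stopping
human closes 1.0000·0.6000 = 0.6000 m
residual clearance needed = 0.2500+0.0050+0.0600 = 0.3150 m
sum ≈ 0.0810+0.3645+0.6000+0.3150 ≈ 1.3605 m = S ✓

v_R_max = 27/20 m/s = 1.3500 m/s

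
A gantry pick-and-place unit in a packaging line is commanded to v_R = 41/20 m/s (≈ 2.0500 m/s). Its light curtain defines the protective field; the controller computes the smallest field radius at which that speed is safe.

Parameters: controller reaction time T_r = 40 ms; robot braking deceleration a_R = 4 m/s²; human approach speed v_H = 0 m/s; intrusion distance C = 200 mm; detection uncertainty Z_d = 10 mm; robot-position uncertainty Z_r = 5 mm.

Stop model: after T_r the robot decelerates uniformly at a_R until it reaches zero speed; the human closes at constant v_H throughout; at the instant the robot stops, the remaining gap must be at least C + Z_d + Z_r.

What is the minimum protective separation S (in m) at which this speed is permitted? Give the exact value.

S_min = 13157/16000 m = 0.8223 m

braking lasts T_s = (41/20)/4 = 0.5125 s
robot covers v_R·T_r = 2.0500·0.0400 = 0.0820 m before braking
robot covers 2.0500·0.5125 − ½·4.0000·0.5125² = 0.5253 m while stopping
human closes 0.0000·0.5525 = 0.0000 m
C+Z_d+Z_r = 0.2000+0.0100+0.0050 = 0.2150 m
S_min ≈ 0.0820+0.5253+0.0000+0.2150  ⇒  S_min = 13157/16000 m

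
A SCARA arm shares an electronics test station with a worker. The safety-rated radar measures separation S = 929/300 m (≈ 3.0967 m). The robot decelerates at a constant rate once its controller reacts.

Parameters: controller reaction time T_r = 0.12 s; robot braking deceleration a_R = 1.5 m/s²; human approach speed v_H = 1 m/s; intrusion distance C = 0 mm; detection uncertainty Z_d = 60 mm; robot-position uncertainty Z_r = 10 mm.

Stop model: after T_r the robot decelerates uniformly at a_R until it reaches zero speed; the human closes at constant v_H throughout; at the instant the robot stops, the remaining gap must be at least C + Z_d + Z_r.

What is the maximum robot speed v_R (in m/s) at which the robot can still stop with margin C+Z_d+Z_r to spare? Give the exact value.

collect terms ⇒ (1/3)·v_R² + (59/75)·v_R + (-218/75) = 0
  disc = (59/75)² − 4·(1/3)·(-218/75) = 2809/625 ; √disc = 53/25
  v_R = (−(59/75) + 53/25) / (2·(1/3)) = 2 m/s
check:
braking lasts T_s = 2/(3/2) = 1.3333 s
robot in T_r: 2.0000·0.1200 = 0.2400 m
robot under decel: 2.0000²/(2·1.5000) = 1.3333 m
human over T_r+T_s: 1.0000·(0.1200+1.3333) = 1.4533 m
margins: 0.0000+0.0600+0.0100 = 0.0700 m
sum ≈ 0.2400+1.3333+1.4533+0.0700 ≈ 3.0967 m = S ✓

v_R_max = 2 m/s = 2.0000 m/s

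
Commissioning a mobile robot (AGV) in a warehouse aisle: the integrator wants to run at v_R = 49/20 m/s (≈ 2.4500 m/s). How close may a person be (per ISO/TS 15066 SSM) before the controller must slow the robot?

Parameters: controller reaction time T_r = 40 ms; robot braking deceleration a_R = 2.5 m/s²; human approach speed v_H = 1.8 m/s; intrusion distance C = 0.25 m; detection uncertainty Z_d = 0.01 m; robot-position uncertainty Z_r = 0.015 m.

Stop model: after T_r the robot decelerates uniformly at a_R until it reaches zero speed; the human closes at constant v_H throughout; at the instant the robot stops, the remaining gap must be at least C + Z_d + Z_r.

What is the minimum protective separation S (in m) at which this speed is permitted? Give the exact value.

stop time T_s = (49/20)/(5/2) = 0.9800 s
robot in T_r: 2.4500·0.0400 = 0.0980 m
robot covers 2.4500·0.9800 − ½·2.5000·0.9800² = 1.2005 m while stopping
human over T_r+T_s: 1.8000·(0.0400+0.9800) = 1.8360 m
margins: 0.2500+0.0100+0.0150 = 0.2750 m
S_min ≈ 0.0980+1.2005+1.8360+0.2750  ⇒  S_min = 6819/2000 m

S_min = 6819/2000 m = 3.4095 m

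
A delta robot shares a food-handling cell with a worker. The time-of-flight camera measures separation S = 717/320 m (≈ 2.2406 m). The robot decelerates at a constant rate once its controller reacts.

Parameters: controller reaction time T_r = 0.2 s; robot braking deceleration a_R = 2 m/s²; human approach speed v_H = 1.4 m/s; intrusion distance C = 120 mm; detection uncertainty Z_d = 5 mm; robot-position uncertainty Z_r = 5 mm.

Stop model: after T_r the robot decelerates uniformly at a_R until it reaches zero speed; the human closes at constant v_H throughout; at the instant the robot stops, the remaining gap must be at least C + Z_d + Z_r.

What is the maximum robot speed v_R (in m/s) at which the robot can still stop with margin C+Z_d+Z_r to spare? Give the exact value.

v_R_max = 29/20 m/s = 1.4500 m/s

collect terms ⇒ (1/4)·v_R² + (9/10)·v_R + (-2929/1600) = 0
  disc = (9/10)² − 4·(1/4)·(-2929/1600) = 169/64 ; √disc = 13/8
  v_R = (−(9/10) + 13/8) / (2·(1/4)) = 29/20 m/s
check:
stop time T_s = (29/20)/2 = 0.7250 s
robot covers v_R·T_r = 1.4500·0.2000 = 0.2900 m before braking
braking distance = 1.4500²/(2·2.0000) = 0.5256 m
human over T_r+T_s: 1.4000·(0.2000+0.7250) = 1.2950 m
margins: 0.1200+0.0050+0.0050 = 0.1300 m
sum ≈ 0.2900+0.5256+1.2950+0.1300 ≈ 2.2406 m = S ✓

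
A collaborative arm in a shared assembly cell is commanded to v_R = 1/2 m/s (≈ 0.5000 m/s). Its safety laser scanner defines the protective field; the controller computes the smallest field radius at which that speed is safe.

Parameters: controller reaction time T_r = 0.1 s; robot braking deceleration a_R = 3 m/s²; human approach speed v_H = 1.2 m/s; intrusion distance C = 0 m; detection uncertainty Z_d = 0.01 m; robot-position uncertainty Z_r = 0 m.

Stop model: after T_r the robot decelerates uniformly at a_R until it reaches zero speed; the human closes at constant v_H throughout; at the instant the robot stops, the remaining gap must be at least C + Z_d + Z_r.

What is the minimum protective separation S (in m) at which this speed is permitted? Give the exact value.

braking lasts T_s = (1/2)/3 = 0.1667 s
robot in T_r: 0.5000·0.1000 = 0.0500 m
braking distance = 0.5000²/(2·3.0000) = 0.0417 m
human over T_r+T_s: 1.2000·(0.1000+0.1667) = 0.3200 m
residual clearance needed = 0.0000+0.0100+0.0000 = 0.0100 m
S_min ≈ 0.0500+0.0417+0.3200+0.0100  ⇒  S_min = 253/600 m

S_min = 253/600 m = 0.4217 m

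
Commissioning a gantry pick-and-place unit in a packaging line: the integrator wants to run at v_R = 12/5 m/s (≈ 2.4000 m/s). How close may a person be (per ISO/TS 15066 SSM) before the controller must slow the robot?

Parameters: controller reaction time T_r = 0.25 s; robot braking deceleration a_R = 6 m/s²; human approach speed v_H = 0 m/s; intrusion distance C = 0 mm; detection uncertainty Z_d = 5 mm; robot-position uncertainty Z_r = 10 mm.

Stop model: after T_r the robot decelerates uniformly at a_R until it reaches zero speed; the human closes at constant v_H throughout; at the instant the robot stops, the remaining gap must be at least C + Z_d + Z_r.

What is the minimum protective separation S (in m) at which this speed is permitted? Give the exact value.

S_min = 219/200 m = 1.0950 m

stop time T_s = (12/5)/6 = 0.4000 s
robot in T_r: 2.4000·0.2500 = 0.6000 m
robot under decel: 2.4000²/(2·6.0000) = 0.4800 m
human over T_r+T_s: 0.0000·(0.2500+0.4000) = 0.0000 m
C+Z_d+Z_r = 0.0000+0.0050+0.0100 = 0.0150 m
S_min ≈ 0.6000+0.4800+0.0000+0.0150  ⇒  S_min = 219/200 m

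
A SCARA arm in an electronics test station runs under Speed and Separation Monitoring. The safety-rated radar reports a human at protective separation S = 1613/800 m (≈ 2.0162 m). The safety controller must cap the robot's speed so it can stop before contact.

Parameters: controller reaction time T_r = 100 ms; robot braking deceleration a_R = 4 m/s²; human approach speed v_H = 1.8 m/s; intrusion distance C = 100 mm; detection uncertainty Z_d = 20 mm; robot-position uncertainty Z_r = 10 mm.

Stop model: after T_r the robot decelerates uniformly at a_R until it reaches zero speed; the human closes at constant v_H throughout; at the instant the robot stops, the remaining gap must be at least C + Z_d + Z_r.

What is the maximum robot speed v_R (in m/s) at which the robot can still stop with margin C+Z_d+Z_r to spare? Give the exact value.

v_R_max = 21/10 m/s = 2.1000 m/s

quadratic (1/8)·v² + (11/20)·v + (-273/160) = 0
  disc = (11/20)² − 4·(1/8)·(-273/160) = 1849/1600 ; √disc = 43/40
  v_R = (−(11/20) + 43/40) / (2·(1/8)) = 21/10 m/s
check:
braking lasts T_s = (21/10)/4 = 0.5250 s
robot in T_r: 2.1000·0.1000 = 0.2100 m
robot covers 2.1000·0.5250 − ½·4.0000·0.5250² = 0.5513 m while stopping
human over T_r+T_s: 1.8000·(0.1000+0.5250) = 1.1250 m
residual clearance needed = 0.1000+0.0200+0.0100 = 0.1300 m
sum ≈ 0.2100+0.5513+1.1250+0.1300 ≈ 2.0162 m = S ✓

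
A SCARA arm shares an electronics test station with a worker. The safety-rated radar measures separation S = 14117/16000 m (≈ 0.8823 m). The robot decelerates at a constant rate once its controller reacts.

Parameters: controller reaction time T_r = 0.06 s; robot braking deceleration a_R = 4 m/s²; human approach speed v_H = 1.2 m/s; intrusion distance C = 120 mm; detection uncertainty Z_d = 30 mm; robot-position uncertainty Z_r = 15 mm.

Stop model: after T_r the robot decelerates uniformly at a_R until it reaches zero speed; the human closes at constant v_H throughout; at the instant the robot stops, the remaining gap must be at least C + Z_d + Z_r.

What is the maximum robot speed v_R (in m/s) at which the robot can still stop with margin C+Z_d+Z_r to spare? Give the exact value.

v_R_max = 5/4 m/s = 1.2500 m/s

quadratic (1/8)·v² + (9/25)·v + (-413/640) = 0
  disc = (9/25)² − 4·(1/8)·(-413/640) = 72361/160000 ; √disc = 269/400
  v_R = (−(9/25) + 269/400) / (2·(1/8)) = 5/4 m/s
check:
stop time T_s = (5/4)/4 = 0.3125 s
robot covers v_R·T_r = 1.2500·0.0600 = 0.0750 m before braking
braking distance = 1.2500²/(2·4.0000) = 0.1953 m
human over T_r+T_s: 1.2000·(0.0600+0.3125) = 0.4470 m
margins: 0.1200+0.0300+0.0150 = 0.1650 m
sum ≈ 0.0750+0.1953+0.4470+0.1650 ≈ 0.8823 m = S ✓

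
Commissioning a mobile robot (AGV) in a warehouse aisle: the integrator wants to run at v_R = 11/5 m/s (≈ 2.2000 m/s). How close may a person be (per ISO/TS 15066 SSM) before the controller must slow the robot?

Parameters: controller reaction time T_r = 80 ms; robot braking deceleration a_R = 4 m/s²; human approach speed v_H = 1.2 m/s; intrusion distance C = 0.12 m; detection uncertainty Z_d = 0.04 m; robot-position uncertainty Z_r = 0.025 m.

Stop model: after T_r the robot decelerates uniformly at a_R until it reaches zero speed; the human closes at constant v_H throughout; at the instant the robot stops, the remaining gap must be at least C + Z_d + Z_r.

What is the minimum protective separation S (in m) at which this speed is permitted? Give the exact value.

S_min = 861/500 m = 1.7220 m

T_s = v_R/a_R = (11/5)/4 = 0.5500 s
reaction-phase robot travel = 2.2000·0.0800 = 0.1760 m
robot covers 2.2000·0.5500 − ½·4.0000·0.5500² = 0.6050 m while stopping
person approaches 1.2000·(0.0800+0.5500) = 0.7560 m
margins: 0.1200+0.0400+0.0250 = 0.1850 m
S_min ≈ 0.1760+0.6050+0.7560+0.1850  ⇒  S_min = 861/500 m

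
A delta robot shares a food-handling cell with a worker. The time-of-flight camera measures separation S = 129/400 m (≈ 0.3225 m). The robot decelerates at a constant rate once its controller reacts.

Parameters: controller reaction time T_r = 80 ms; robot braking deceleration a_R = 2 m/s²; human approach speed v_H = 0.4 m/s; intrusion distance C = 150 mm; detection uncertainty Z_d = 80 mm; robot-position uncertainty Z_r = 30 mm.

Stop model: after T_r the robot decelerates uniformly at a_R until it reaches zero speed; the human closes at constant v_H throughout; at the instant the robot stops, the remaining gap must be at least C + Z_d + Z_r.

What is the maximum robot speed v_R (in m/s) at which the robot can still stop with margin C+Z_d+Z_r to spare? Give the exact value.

v_R_max = 1/10 m/s = 0.1000 m/s

collect terms ⇒ (1/4)·v_R² + (7/25)·v_R + (-61/2000) = 0
  disc = (7/25)² − 4·(1/4)·(-61/2000) = 1089/10000 ; √disc = 33/100
  v_R = (−(7/25) + 33/100) / (2·(1/4)) = 1/10 m/s
check:
T_s = v_R/a_R = (1/10)/2 = 0.0500 s
robot covers v_R·T_r = 0.1000·0.0800 = 0.0080 m before braking
braking distance = 0.1000²/(2·2.0000) = 0.0025 m
human over T_r+T_s: 0.4000·(0.0800+0.0500) = 0.0520 m
C+Z_d+Z_r = 0.1500+0.0800+0.0300 = 0.2600 m
sum ≈ 0.0080+0.0025+0.0520+0.2600 ≈ 0.3225 m = S ✓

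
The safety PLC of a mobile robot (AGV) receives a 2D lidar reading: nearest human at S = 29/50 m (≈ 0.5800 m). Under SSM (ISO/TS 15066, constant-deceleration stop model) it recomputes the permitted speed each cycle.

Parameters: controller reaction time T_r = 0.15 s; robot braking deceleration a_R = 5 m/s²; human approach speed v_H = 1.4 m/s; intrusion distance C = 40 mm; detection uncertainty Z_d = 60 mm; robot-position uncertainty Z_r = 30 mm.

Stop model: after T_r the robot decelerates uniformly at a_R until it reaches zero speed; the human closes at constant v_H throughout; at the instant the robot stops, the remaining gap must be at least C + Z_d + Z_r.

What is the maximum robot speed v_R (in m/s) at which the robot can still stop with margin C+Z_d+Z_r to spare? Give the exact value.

quadratic (1/10)·v² + (43/100)·v + (-6/25) = 0
  disc = (43/100)² − 4·(1/10)·(-6/25) = 2809/10000 ; √disc = 53/100
  v_R = (−(43/100) + 53/100) / (2·(1/10)) = 1/2 m/s
check:
braking lasts T_s = (1/2)/5 = 0.1000 s
reaction-phase robot travel = 0.5000·0.1500 = 0.0750 m
robot covers 0.5000·0.1000 − ½·5.0000·0.1000² = 0.0250 m while stopping
human closes 1.4000·0.2500 = 0.3500 m
margins: 0.0400+0.0600+0.0300 = 0.1300 m
sum ≈ 0.0750+0.0250+0.3500+0.1300 ≈ 0.5800 m = S ✓

v_R_max = 1/2 m/s = 0.5000 m/s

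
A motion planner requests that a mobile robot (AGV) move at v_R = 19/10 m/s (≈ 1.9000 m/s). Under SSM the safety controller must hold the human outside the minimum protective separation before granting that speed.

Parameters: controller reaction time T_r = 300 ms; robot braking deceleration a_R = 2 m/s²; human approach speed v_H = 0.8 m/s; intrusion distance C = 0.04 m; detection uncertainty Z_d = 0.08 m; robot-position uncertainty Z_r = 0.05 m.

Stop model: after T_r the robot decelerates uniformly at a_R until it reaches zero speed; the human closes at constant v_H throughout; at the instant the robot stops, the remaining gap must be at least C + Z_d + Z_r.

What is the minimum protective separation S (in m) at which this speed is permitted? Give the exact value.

T_s = v_R/a_R = (19/10)/2 = 0.9500 s
robot in T_r: 1.9000·0.3000 = 0.5700 m
robot covers 1.9000·0.9500 − ½·2.0000·0.9500² = 0.9025 m while stopping
human over T_r+T_s: 0.8000·(0.3000+0.9500) = 1.0000 m
margins: 0.0400+0.0800+0.0500 = 0.1700 m
S_min ≈ 0.5700+0.9025+1.0000+0.1700  ⇒  S_min = 1057/400 m

S_min = 1057/400 m = 2.6425 m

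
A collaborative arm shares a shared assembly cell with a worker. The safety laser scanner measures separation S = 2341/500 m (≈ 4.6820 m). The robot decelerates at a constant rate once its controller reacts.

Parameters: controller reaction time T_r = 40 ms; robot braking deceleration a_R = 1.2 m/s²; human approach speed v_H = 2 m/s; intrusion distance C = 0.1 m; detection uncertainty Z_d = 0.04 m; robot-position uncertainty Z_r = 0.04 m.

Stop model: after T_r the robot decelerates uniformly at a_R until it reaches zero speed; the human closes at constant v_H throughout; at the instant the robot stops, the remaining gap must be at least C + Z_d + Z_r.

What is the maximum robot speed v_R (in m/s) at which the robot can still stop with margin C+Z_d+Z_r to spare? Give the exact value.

quadratic (5/12)·v² + (128/75)·v + (-2211/500) = 0
  disc = (128/75)² − 4·(5/12)·(-2211/500) = 231361/22500 ; √disc = 481/150
  v_R = (−(128/75) + 481/150) / (2·(5/12)) = 9/5 m/s
check:
T_s = v_R/a_R = (9/5)/(6/5) = 1.5000 s
robot in T_r: 1.8000·0.0400 = 0.0720 m
braking distance = 1.8000²/(2·1.2000) = 1.3500 m
person approaches 2.0000·(0.0400+1.5000) = 3.0800 m
residual clearance needed = 0.1000+0.0400+0.0400 = 0.1800 m
sum ≈ 0.0720+1.3500+3.0800+0.1800 ≈ 4.6820 m = S ✓

v_R_max = 9/5 m/s = 1.8000 m/s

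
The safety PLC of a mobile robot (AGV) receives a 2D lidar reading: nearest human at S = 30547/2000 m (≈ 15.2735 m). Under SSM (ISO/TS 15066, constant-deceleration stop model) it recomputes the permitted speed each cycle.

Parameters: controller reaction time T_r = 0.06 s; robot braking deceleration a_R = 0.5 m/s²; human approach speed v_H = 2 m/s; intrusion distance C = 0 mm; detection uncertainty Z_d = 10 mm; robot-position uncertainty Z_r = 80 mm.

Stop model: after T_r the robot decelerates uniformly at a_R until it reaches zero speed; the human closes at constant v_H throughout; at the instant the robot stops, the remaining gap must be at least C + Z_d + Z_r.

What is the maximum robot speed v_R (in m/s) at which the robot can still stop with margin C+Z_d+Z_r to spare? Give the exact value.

collect terms ⇒ (1)·v_R² + (203/50)·v_R + (-30127/2000) = 0
  disc = (203/50)² − 4·(1)·(-30127/2000) = 47961/625 ; √disc = 219/25
  v_R = (−(203/50) + 219/25) / (2·(1)) = 47/20 m/s
check:
T_s = v_R/a_R = (47/20)/(1/2) = 4.7000 s
robot covers v_R·T_r = 2.3500·0.0600 = 0.1410 m before braking
braking distance = 2.3500²/(2·0.5000) = 5.5225 m
human closes 2.0000·4.7600 = 9.5200 m
residual clearance needed = 0.0000+0.0100+0.0800 = 0.0900 m
sum ≈ 0.1410+5.5225+9.5200+0.0900 ≈ 15.2735 m = S ✓

v_R_max = 47/20 m/s = 2.3500 m/s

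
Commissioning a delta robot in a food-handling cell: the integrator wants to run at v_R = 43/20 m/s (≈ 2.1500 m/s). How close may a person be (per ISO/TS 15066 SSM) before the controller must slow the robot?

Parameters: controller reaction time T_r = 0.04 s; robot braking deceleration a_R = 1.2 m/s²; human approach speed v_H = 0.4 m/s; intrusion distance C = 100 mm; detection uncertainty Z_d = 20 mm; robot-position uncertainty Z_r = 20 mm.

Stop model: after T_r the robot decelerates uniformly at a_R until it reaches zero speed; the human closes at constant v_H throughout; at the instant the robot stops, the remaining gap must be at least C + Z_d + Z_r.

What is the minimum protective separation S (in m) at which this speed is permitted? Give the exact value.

S_min = 69233/24000 m = 2.8847 m

braking lasts T_s = (43/20)/(6/5) = 1.7917 s
reaction-phase robot travel = 2.1500·0.0400 = 0.0860 m
braking distance = 2.1500²/(2·1.2000) = 1.9260 m
person approaches 0.4000·(0.0400+1.7917) = 0.7327 m
margins: 0.1000+0.0200+0.0200 = 0.1400 m
S_min ≈ 0.0860+1.9260+0.7327+0.1400  ⇒  S_min = 69233/24000 m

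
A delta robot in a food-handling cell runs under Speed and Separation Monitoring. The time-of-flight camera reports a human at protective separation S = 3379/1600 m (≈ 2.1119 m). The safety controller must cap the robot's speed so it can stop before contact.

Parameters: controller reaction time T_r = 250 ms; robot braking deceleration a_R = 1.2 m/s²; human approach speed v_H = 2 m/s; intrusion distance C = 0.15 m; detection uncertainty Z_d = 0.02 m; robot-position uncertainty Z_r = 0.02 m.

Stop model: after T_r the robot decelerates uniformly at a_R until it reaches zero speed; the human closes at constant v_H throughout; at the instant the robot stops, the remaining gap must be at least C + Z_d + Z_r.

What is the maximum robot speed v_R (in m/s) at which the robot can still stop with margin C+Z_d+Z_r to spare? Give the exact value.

v_R_max = 13/20 m/s = 0.6500 m/s

quadratic (5/12)·v² + (23/12)·v + (-91/64) = 0
  disc = (23/12)² − 4·(5/12)·(-91/64) = 3481/576 ; √disc = 59/24
  v_R = (−(23/12) + 59/24) / (2·(5/12)) = 13/20 m/s
check:
stop time T_s = (13/20)/(6/5) = 0.5417 s
robot in T_r: 0.6500·0.2500 = 0.1625 m
robot under decel: 0.6500²/(2·1.2000) = 0.1760 m
human over T_r+T_s: 2.0000·(0.2500+0.5417) = 1.5833 m
residual clearance needed = 0.1500+0.0200+0.0200 = 0.1900 m
sum ≈ 0.1625+0.1760+1.5833+0.1900 ≈ 2.1119 m = S ✓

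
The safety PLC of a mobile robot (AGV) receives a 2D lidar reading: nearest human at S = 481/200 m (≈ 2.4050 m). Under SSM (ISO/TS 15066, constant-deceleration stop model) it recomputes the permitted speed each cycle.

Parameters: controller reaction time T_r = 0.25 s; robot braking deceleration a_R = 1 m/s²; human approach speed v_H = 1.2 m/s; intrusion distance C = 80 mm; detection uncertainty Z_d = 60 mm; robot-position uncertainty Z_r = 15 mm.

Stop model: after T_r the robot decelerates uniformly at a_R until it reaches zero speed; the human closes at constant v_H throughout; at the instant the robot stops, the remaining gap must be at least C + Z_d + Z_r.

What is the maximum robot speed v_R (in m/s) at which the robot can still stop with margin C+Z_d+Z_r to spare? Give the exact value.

quadratic (1/2)·v² + (29/20)·v + (-39/20) = 0
  disc = (29/20)² − 4·(1/2)·(-39/20) = 2401/400 ; √disc = 49/20
  v_R = (−(29/20) + 49/20) / (2·(1/2)) = 1 m/s
check:
braking lasts T_s = 1/1 = 1.0000 s
robot in T_r: 1.0000·0.2500 = 0.2500 m
robot covers 1.0000·1.0000 − ½·1.0000·1.0000² = 0.5000 m while stopping
human over T_r+T_s: 1.2000·(0.2500+1.0000) = 1.5000 m
C+Z_d+Z_r = 0.0800+0.0600+0.0150 = 0.1550 m
sum ≈ 0.2500+0.5000+1.5000+0.1550 ≈ 2.4050 m = S ✓

v_R_max = 1 m/s = 1.0000 m/s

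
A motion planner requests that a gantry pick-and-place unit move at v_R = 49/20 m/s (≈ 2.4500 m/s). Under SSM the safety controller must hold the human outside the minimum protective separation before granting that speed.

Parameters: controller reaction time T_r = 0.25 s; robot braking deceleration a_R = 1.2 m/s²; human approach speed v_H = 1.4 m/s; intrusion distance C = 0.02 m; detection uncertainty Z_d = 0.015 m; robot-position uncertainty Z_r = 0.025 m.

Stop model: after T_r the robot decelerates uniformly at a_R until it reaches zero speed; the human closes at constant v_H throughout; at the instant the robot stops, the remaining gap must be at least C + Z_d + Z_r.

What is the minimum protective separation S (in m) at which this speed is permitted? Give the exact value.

S_min = 10211/1600 m = 6.3819 m

T_s = v_R/a_R = (49/20)/(6/5) = 2.0417 s
reaction-phase robot travel = 2.4500·0.2500 = 0.6125 m
robot under decel: 2.4500²/(2·1.2000) = 2.5010 m
human closes 1.4000·2.2917 = 3.2083 m
residual clearance needed = 0.0200+0.0150+0.0250 = 0.0600 m
S_min ≈ 0.6125+2.5010+3.2083+0.0600  ⇒  S_min = 10211/1600 m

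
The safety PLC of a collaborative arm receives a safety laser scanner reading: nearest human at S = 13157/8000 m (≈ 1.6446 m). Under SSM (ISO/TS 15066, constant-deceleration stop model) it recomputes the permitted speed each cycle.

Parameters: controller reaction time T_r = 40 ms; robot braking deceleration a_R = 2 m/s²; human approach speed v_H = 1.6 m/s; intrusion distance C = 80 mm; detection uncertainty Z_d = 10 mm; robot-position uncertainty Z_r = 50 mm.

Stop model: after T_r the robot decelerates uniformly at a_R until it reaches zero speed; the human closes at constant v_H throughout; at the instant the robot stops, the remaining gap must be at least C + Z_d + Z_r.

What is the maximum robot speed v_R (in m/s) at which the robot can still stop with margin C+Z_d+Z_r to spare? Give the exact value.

at the boundary: (1/4)·v² + (21/25)·v + (-461/320) = 0
  disc = (21/25)² − 4·(1/4)·(-461/320) = 85849/40000 ; √disc = 293/200
  v_R = (−(21/25) + 293/200) / (2·(1/4)) = 5/4 m/s
check:
T_s = v_R/a_R = (5/4)/2 = 0.6250 s
robot in T_r: 1.2500·0.0400 = 0.0500 m
braking distance = 1.2500²/(2·2.0000) = 0.3906 m
human over T_r+T_s: 1.6000·(0.0400+0.6250) = 1.0640 m
residual clearance needed = 0.0800+0.0100+0.0500 = 0.1400 m
sum ≈ 0.0500+0.3906+1.0640+0.1400 ≈ 1.6446 m = S ✓

v_R_max = 5/4 m/s = 1.2500 m/s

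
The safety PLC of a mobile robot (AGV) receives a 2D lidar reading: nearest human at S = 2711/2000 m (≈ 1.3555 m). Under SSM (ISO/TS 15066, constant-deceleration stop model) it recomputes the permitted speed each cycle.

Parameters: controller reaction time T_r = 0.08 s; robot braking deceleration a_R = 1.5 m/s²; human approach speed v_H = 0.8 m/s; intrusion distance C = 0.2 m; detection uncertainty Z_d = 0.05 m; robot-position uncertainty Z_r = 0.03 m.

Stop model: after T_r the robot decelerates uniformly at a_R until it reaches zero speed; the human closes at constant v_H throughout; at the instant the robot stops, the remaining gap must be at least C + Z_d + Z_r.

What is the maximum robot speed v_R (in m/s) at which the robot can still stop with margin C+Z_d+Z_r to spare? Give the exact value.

v_R_max = 21/20 m/s = 1.0500 m/s

quadratic (1/3)·v² + (46/75)·v + (-2023/2000) = 0
  disc = (46/75)² − 4·(1/3)·(-2023/2000) = 38809/22500 ; √disc = 197/150
  v_R = (−(46/75) + 197/150) / (2·(1/3)) = 21/20 m/s
check:
T_s = v_R/a_R = (21/20)/(3/2) = 0.7000 s
robot in T_r: 1.0500·0.0800 = 0.0840 m
braking distance = 1.0500²/(2·1.5000) = 0.3675 m
person approaches 0.8000·(0.0800+0.7000) = 0.6240 m
margins: 0.2000+0.0500+0.0300 = 0.2800 m
sum ≈ 0.0840+0.3675+0.6240+0.2800 ≈ 1.3555 m = S ✓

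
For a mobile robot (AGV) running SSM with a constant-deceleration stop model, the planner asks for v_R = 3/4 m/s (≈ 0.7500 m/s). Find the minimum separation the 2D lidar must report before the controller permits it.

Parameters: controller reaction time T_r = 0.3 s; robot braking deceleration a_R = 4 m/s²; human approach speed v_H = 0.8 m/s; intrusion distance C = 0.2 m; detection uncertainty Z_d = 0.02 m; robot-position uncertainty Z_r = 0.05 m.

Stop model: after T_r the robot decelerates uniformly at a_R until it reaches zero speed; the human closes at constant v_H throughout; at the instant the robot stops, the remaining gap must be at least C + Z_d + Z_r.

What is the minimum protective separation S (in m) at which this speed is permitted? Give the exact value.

S_min = 3057/3200 m = 0.9553 m

T_s = v_R/a_R = (3/4)/4 = 0.1875 s
reaction-phase robot travel = 0.7500·0.3000 = 0.2250 m
robot covers 0.7500·0.1875 − ½·4.0000·0.1875² = 0.0703 m while stopping
human over T_r+T_s: 0.8000·(0.3000+0.1875) = 0.3900 m
residual clearance needed = 0.2000+0.0200+0.0500 = 0.2700 m
S_min ≈ 0.2250+0.0703+0.3900+0.2700  ⇒  S_min = 3057/3200 m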